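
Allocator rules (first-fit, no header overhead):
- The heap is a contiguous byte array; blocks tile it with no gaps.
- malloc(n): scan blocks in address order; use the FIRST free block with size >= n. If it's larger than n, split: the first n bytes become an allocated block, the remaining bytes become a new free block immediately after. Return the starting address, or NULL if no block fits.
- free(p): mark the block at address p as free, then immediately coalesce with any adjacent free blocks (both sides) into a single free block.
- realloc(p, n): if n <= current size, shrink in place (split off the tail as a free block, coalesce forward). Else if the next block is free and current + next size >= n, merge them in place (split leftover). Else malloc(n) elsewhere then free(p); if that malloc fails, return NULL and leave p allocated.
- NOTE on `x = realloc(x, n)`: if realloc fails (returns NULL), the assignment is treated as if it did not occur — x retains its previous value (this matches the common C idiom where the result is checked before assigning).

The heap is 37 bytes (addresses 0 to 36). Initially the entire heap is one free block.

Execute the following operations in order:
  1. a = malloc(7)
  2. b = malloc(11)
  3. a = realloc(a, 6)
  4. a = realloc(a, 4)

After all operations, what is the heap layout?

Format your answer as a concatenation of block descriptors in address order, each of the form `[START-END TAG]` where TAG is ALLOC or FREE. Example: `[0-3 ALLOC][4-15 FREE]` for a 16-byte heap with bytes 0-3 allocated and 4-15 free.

Op 1: a = malloc(7) -> a = 0; heap: [0-6 ALLOC][7-36 FREE]
Op 2: b = malloc(11) -> b = 7; heap: [0-6 ALLOC][7-17 ALLOC][18-36 FREE]
Op 3: a = realloc(a, 6) -> a = 0; heap: [0-5 ALLOC][6-6 FREE][7-17 ALLOC][18-36 FREE]
Op 4: a = realloc(a, 4) -> a = 0; heap: [0-3 ALLOC][4-6 FREE][7-17 ALLOC][18-36 FREE]

Answer: [0-3 ALLOC][4-6 FREE][7-17 ALLOC][18-36 FREE]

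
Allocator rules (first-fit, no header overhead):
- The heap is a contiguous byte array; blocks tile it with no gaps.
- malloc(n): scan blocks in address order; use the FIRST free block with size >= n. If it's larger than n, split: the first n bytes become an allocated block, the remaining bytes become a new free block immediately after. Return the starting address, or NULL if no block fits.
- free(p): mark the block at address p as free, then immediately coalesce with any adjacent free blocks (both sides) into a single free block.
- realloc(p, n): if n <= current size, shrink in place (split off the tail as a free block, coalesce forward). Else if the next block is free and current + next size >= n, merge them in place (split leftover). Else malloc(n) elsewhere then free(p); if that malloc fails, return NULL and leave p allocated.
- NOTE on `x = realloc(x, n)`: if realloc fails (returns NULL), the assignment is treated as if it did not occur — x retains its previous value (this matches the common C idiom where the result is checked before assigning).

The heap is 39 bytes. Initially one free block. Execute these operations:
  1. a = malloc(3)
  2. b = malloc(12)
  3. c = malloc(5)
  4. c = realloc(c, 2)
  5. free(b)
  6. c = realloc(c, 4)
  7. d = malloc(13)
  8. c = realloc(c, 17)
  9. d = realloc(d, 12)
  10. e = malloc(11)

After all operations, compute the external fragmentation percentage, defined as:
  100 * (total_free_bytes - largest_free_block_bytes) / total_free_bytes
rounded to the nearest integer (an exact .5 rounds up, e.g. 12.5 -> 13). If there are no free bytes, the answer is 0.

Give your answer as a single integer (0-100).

Answer: 11

Derivation:
Op 1: a = malloc(3) -> a = 0; heap: [0-2 ALLOC][3-38 FREE]
Op 2: b = malloc(12) -> b = 3; heap: [0-2 ALLOC][3-14 ALLOC][15-38 FREE]
Op 3: c = malloc(5) -> c = 15; heap: [0-2 ALLOC][3-14 ALLOC][15-19 ALLOC][20-38 FREE]
Op 4: c = realloc(c, 2) -> c = 15; heap: [0-2 ALLOC][3-14 ALLOC][15-16 ALLOC][17-38 FREE]
Op 5: free(b) -> (freed b); heap: [0-2 ALLOC][3-14 FREE][15-16 ALLOC][17-38 FREE]
Op 6: c = realloc(c, 4) -> c = 15; heap: [0-2 ALLOC][3-14 FREE][15-18 ALLOC][19-38 FREE]
Op 7: d = malloc(13) -> d = 19; heap: [0-2 ALLOC][3-14 FREE][15-18 ALLOC][19-31 ALLOC][32-38 FREE]
Op 8: c = realloc(c, 17) -> NULL (c unchanged); heap: [0-2 ALLOC][3-14 FREE][15-18 ALLOC][19-31 ALLOC][32-38 FREE]
Op 9: d = realloc(d, 12) -> d = 19; heap: [0-2 ALLOC][3-14 FREE][15-18 ALLOC][19-30 ALLOC][31-38 FREE]
Op 10: e = malloc(11) -> e = 3; heap: [0-2 ALLOC][3-13 ALLOC][14-14 FREE][15-18 ALLOC][19-30 ALLOC][31-38 FREE]
Free blocks: [1 8] total_free=9 largest=8 -> 100*(9-8)/9 = 100/9 ≈ 11.111 -> rounds to 11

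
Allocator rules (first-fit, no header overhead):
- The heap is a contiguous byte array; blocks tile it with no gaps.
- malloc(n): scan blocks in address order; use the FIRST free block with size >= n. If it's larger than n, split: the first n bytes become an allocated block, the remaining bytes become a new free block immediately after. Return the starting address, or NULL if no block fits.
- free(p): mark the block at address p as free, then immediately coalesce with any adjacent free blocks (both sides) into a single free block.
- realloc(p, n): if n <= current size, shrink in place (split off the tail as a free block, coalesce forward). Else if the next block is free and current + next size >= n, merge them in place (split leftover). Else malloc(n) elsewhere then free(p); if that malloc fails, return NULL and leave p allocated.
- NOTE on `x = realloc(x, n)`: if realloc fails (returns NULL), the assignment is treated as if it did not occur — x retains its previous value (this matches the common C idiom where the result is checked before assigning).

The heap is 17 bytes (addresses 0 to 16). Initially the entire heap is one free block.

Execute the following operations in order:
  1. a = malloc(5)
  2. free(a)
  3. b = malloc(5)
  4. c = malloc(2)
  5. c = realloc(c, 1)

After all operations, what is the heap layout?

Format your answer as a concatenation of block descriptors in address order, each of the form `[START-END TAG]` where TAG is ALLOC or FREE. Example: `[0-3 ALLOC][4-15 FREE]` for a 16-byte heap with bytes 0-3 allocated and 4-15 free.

Op 1: a = malloc(5) -> a = 0; heap: [0-4 ALLOC][5-16 FREE]
Op 2: free(a) -> (freed a); heap: [0-16 FREE]
Op 3: b = malloc(5) -> b = 0; heap: [0-4 ALLOC][5-16 FREE]
Op 4: c = malloc(2) -> c = 5; heap: [0-4 ALLOC][5-6 ALLOC][7-16 FREE]
Op 5: c = realloc(c, 1) -> c = 5; heap: [0-4 ALLOC][5-5 ALLOC][6-16 FREE]

Answer: [0-4 ALLOC][5-5 ALLOC][6-16 FREE]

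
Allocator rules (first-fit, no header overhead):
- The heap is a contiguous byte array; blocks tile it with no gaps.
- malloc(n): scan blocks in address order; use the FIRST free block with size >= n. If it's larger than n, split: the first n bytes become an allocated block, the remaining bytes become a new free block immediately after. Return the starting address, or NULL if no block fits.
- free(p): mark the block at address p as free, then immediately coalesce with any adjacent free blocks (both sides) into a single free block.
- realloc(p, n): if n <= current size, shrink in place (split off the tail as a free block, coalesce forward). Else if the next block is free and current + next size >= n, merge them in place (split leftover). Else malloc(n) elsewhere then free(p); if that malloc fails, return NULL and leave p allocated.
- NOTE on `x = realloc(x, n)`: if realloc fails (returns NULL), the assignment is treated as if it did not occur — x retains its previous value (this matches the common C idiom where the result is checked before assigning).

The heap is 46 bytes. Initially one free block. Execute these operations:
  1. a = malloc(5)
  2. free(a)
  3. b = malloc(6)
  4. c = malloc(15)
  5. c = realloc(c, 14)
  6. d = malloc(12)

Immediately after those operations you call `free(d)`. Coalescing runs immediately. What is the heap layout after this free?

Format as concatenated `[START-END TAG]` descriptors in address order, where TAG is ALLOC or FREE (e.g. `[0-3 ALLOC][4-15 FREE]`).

Answer: [0-5 ALLOC][6-19 ALLOC][20-45 FREE]

Derivation:
Op 1: a = malloc(5) -> a = 0; heap: [0-4 ALLOC][5-45 FREE]
Op 2: free(a) -> (freed a); heap: [0-45 FREE]
Op 3: b = malloc(6) -> b = 0; heap: [0-5 ALLOC][6-45 FREE]
Op 4: c = malloc(15) -> c = 6; heap: [0-5 ALLOC][6-20 ALLOC][21-45 FREE]
Op 5: c = realloc(c, 14) -> c = 6; heap: [0-5 ALLOC][6-19 ALLOC][20-45 FREE]
Op 6: d = malloc(12) -> d = 20; heap: [0-5 ALLOC][6-19 ALLOC][20-31 ALLOC][32-45 FREE]
free(d): d = 20 -> block [20-31 ALLOC]; mark free, coalesce with adjacent free neighbors -> [0-5 ALLOC][6-19 ALLOC][20-45 FREE]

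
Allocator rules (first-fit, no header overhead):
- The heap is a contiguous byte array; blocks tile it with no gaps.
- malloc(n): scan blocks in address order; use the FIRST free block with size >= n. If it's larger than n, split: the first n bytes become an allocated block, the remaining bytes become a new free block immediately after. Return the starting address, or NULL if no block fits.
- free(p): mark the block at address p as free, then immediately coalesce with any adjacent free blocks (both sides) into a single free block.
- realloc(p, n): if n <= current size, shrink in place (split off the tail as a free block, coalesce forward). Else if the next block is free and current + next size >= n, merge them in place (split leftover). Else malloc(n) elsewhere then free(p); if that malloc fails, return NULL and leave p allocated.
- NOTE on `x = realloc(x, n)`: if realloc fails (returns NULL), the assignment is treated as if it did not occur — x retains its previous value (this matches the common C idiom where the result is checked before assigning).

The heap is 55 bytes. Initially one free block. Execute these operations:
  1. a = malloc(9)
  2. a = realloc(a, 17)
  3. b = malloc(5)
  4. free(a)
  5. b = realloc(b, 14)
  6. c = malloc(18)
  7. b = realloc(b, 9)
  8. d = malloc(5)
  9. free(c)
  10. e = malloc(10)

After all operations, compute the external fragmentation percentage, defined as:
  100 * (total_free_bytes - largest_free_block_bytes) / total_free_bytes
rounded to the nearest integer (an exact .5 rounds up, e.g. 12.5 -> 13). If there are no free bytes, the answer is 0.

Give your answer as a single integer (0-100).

Answer: 6

Derivation:
Op 1: a = malloc(9) -> a = 0; heap: [0-8 ALLOC][9-54 FREE]
Op 2: a = realloc(a, 17) -> a = 0; heap: [0-16 ALLOC][17-54 FREE]
Op 3: b = malloc(5) -> b = 17; heap: [0-16 ALLOC][17-21 ALLOC][22-54 FREE]
Op 4: free(a) -> (freed a); heap: [0-16 FREE][17-21 ALLOC][22-54 FREE]
Op 5: b = realloc(b, 14) -> b = 17; heap: [0-16 FREE][17-30 ALLOC][31-54 FREE]
Op 6: c = malloc(18) -> c = 31; heap: [0-16 FREE][17-30 ALLOC][31-48 ALLOC][49-54 FREE]
Op 7: b = realloc(b, 9) -> b = 17; heap: [0-16 FREE][17-25 ALLOC][26-30 FREE][31-48 ALLOC][49-54 FREE]
Op 8: d = malloc(5) -> d = 0; heap: [0-4 ALLOC][5-16 FREE][17-25 ALLOC][26-30 FREE][31-48 ALLOC][49-54 FREE]
Op 9: free(c) -> (freed c); heap: [0-4 ALLOC][5-16 FREE][17-25 ALLOC][26-54 FREE]
Op 10: e = malloc(10) -> e = 5; heap: [0-4 ALLOC][5-14 ALLOC][15-16 FREE][17-25 ALLOC][26-54 FREE]
Free blocks: [2 29] total_free=31 largest=29 -> 100*(31-29)/31 = 200/31 ≈ 6.452 -> rounds to 6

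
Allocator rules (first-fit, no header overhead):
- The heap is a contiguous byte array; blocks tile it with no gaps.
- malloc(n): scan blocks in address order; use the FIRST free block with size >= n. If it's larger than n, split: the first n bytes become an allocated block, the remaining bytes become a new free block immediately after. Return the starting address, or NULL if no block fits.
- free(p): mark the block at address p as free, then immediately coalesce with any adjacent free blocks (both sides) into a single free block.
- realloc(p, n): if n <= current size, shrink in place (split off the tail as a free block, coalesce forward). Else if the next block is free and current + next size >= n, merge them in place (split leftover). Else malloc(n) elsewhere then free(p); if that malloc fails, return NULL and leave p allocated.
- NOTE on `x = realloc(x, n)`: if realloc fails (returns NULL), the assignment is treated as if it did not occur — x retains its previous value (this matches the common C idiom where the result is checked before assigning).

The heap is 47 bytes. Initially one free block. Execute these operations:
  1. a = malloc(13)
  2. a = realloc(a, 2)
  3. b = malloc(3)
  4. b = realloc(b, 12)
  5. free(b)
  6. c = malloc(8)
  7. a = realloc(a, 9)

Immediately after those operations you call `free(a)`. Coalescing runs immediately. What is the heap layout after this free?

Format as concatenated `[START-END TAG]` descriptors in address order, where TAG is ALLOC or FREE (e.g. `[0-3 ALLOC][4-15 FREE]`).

Answer: [0-1 FREE][2-9 ALLOC][10-46 FREE]

Derivation:
Op 1: a = malloc(13) -> a = 0; heap: [0-12 ALLOC][13-46 FREE]
Op 2: a = realloc(a, 2) -> a = 0; heap: [0-1 ALLOC][2-46 FREE]
Op 3: b = malloc(3) -> b = 2; heap: [0-1 ALLOC][2-4 ALLOC][5-46 FREE]
Op 4: b = realloc(b, 12) -> b = 2; heap: [0-1 ALLOC][2-13 ALLOC][14-46 FREE]
Op 5: free(b) -> (freed b); heap: [0-1 ALLOC][2-46 FREE]
Op 6: c = malloc(8) -> c = 2; heap: [0-1 ALLOC][2-9 ALLOC][10-46 FREE]
Op 7: a = realloc(a, 9) -> a = 10; heap: [0-1 FREE][2-9 ALLOC][10-18 ALLOC][19-46 FREE]
free(a): a = 10 -> block [10-18 ALLOC]; mark free, coalesce with adjacent free neighbors -> [0-1 FREE][2-9 ALLOC][10-46 FREE]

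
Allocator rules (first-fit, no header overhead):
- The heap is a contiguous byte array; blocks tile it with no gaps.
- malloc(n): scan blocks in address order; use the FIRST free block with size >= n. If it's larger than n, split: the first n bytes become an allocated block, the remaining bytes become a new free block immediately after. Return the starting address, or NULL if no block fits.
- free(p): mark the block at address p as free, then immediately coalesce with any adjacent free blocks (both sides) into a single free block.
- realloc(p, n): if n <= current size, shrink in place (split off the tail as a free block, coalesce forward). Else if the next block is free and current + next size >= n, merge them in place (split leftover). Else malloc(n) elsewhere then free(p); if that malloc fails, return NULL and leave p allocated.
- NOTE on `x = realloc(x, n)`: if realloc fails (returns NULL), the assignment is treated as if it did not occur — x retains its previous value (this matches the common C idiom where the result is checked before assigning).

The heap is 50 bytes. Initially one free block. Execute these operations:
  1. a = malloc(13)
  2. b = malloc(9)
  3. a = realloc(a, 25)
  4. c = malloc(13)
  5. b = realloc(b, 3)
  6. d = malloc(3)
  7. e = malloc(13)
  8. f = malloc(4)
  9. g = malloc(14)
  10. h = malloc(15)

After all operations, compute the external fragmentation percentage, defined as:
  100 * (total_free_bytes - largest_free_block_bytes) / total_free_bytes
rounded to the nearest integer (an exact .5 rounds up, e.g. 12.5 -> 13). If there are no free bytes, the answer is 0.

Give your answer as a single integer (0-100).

Op 1: a = malloc(13) -> a = 0; heap: [0-12 ALLOC][13-49 FREE]
Op 2: b = malloc(9) -> b = 13; heap: [0-12 ALLOC][13-21 ALLOC][22-49 FREE]
Op 3: a = realloc(a, 25) -> a = 22; heap: [0-12 FREE][13-21 ALLOC][22-46 ALLOC][47-49 FREE]
Op 4: c = malloc(13) -> c = 0; heap: [0-12 ALLOC][13-21 ALLOC][22-46 ALLOC][47-49 FREE]
Op 5: b = realloc(b, 3) -> b = 13; heap: [0-12 ALLOC][13-15 ALLOC][16-21 FREE][22-46 ALLOC][47-49 FREE]
Op 6: d = malloc(3) -> d = 16; heap: [0-12 ALLOC][13-15 ALLOC][16-18 ALLOC][19-21 FREE][22-46 ALLOC][47-49 FREE]
Op 7: e = malloc(13) -> e = NULL; heap: [0-12 ALLOC][13-15 ALLOC][16-18 ALLOC][19-21 FREE][22-46 ALLOC][47-49 FREE]
Op 8: f = malloc(4) -> f = NULL; heap: [0-12 ALLOC][13-15 ALLOC][16-18 ALLOC][19-21 FREE][22-46 ALLOC][47-49 FREE]
Op 9: g = malloc(14) -> g = NULL; heap: [0-12 ALLOC][13-15 ALLOC][16-18 ALLOC][19-21 FREE][22-46 ALLOC][47-49 FREE]
Op 10: h = malloc(15) -> h = NULL; heap: [0-12 ALLOC][13-15 ALLOC][16-18 ALLOC][19-21 FREE][22-46 ALLOC][47-49 FREE]
Free blocks: [3 3] total_free=6 largest=3 -> 100*(6-3)/6 = 300/6 = 50

Answer: 50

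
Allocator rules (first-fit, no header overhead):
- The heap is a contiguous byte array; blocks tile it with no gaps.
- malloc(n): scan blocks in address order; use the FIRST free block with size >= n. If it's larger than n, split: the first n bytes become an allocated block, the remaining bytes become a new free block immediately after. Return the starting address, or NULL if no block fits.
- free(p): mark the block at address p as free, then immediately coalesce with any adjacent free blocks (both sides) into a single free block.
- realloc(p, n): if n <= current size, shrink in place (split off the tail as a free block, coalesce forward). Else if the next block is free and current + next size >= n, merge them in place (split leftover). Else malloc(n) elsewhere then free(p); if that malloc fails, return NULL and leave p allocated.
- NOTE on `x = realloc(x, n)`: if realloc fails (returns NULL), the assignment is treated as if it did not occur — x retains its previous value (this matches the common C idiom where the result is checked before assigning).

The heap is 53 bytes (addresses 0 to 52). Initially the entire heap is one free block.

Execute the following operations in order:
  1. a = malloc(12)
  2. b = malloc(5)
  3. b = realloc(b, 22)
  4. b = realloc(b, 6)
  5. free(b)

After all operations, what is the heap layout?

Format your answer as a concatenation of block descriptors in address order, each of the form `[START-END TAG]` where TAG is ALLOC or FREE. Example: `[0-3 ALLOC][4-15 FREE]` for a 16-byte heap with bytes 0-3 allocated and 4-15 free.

Op 1: a = malloc(12) -> a = 0; heap: [0-11 ALLOC][12-52 FREE]
Op 2: b = malloc(5) -> b = 12; heap: [0-11 ALLOC][12-16 ALLOC][17-52 FREE]
Op 3: b = realloc(b, 22) -> b = 12; heap: [0-11 ALLOC][12-33 ALLOC][34-52 FREE]
Op 4: b = realloc(b, 6) -> b = 12; heap: [0-11 ALLOC][12-17 ALLOC][18-52 FREE]
Op 5: free(b) -> (freed b); heap: [0-11 ALLOC][12-52 FREE]

Answer: [0-11 ALLOC][12-52 FREE]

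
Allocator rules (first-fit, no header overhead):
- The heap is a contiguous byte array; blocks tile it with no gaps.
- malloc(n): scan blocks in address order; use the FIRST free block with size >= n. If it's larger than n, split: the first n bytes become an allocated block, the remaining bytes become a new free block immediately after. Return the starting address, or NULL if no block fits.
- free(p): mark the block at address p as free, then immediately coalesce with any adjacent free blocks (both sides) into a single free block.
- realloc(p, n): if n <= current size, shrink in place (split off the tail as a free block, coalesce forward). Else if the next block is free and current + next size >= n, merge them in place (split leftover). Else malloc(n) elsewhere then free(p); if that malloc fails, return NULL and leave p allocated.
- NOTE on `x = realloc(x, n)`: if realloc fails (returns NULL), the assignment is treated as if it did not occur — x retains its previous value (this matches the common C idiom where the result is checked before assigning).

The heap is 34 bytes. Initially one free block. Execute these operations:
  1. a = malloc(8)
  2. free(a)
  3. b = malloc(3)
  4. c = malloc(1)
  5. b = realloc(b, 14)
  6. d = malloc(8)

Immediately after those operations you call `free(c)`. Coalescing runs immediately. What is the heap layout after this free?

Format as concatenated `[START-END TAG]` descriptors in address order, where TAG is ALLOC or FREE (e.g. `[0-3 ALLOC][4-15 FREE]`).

Answer: [0-3 FREE][4-17 ALLOC][18-25 ALLOC][26-33 FREE]

Derivation:
Op 1: a = malloc(8) -> a = 0; heap: [0-7 ALLOC][8-33 FREE]
Op 2: free(a) -> (freed a); heap: [0-33 FREE]
Op 3: b = malloc(3) -> b = 0; heap: [0-2 ALLOC][3-33 FREE]
Op 4: c = malloc(1) -> c = 3; heap: [0-2 ALLOC][3-3 ALLOC][4-33 FREE]
Op 5: b = realloc(b, 14) -> b = 4; heap: [0-2 FREE][3-3 ALLOC][4-17 ALLOC][18-33 FREE]
Op 6: d = malloc(8) -> d = 18; heap: [0-2 FREE][3-3 ALLOC][4-17 ALLOC][18-25 ALLOC][26-33 FREE]
free(c): c = 3 -> block [3-3 ALLOC]; mark free, coalesce with adjacent free neighbors -> [0-3 FREE][4-17 ALLOC][18-25 ALLOC][26-33 FREE]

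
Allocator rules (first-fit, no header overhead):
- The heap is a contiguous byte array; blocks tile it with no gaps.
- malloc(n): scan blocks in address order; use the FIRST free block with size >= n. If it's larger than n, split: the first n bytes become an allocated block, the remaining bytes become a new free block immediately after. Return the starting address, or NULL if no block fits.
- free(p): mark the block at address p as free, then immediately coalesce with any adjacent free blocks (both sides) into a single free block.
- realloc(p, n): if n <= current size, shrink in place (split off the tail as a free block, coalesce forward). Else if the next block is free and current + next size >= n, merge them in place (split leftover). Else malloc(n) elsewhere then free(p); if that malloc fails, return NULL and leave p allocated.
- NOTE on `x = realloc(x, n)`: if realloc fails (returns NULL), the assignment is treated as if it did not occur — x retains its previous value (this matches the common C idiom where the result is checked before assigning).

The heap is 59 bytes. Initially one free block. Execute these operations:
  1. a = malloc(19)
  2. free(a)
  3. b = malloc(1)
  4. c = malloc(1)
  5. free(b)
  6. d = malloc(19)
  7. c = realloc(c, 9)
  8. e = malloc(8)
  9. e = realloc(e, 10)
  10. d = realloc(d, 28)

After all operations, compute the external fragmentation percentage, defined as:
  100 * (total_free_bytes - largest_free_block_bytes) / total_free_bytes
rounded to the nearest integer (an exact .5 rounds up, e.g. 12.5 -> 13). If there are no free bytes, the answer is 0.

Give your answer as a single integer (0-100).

Answer: 10

Derivation:
Op 1: a = malloc(19) -> a = 0; heap: [0-18 ALLOC][19-58 FREE]
Op 2: free(a) -> (freed a); heap: [0-58 FREE]
Op 3: b = malloc(1) -> b = 0; heap: [0-0 ALLOC][1-58 FREE]
Op 4: c = malloc(1) -> c = 1; heap: [0-0 ALLOC][1-1 ALLOC][2-58 FREE]
Op 5: free(b) -> (freed b); heap: [0-0 FREE][1-1 ALLOC][2-58 FREE]
Op 6: d = malloc(19) -> d = 2; heap: [0-0 FREE][1-1 ALLOC][2-20 ALLOC][21-58 FREE]
Op 7: c = realloc(c, 9) -> c = 21; heap: [0-1 FREE][2-20 ALLOC][21-29 ALLOC][30-58 FREE]
Op 8: e = malloc(8) -> e = 30; heap: [0-1 FREE][2-20 ALLOC][21-29 ALLOC][30-37 ALLOC][38-58 FREE]
Op 9: e = realloc(e, 10) -> e = 30; heap: [0-1 FREE][2-20 ALLOC][21-29 ALLOC][30-39 ALLOC][40-58 FREE]
Op 10: d = realloc(d, 28) -> NULL (d unchanged); heap: [0-1 FREE][2-20 ALLOC][21-29 ALLOC][30-39 ALLOC][40-58 FREE]
Free blocks: [2 19] total_free=21 largest=19 -> 100*(21-19)/21 = 200/21 ≈ 9.524 -> rounds to 10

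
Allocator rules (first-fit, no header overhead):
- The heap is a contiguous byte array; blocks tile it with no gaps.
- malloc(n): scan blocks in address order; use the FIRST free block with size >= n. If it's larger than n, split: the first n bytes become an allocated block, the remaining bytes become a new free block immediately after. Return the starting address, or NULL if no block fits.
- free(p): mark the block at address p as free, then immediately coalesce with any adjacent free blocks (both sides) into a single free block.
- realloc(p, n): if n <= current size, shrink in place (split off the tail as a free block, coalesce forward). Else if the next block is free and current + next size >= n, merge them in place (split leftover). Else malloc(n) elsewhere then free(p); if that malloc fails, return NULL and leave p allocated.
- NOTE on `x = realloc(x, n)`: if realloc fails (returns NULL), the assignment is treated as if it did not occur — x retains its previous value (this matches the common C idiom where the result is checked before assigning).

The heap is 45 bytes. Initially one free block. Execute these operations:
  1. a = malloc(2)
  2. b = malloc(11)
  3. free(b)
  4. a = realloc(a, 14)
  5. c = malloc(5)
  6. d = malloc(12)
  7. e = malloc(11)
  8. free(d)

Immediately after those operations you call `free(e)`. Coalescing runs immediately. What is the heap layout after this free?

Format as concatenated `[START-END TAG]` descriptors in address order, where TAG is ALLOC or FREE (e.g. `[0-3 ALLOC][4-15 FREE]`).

Op 1: a = malloc(2) -> a = 0; heap: [0-1 ALLOC][2-44 FREE]
Op 2: b = malloc(11) -> b = 2; heap: [0-1 ALLOC][2-12 ALLOC][13-44 FREE]
Op 3: free(b) -> (freed b); heap: [0-1 ALLOC][2-44 FREE]
Op 4: a = realloc(a, 14) -> a = 0; heap: [0-13 ALLOC][14-44 FREE]
Op 5: c = malloc(5) -> c = 14; heap: [0-13 ALLOC][14-18 ALLOC][19-44 FREE]
Op 6: d = malloc(12) -> d = 19; heap: [0-13 ALLOC][14-18 ALLOC][19-30 ALLOC][31-44 FREE]
Op 7: e = malloc(11) -> e = 31; heap: [0-13 ALLOC][14-18 ALLOC][19-30 ALLOC][31-41 ALLOC][42-44 FREE]
Op 8: free(d) -> (freed d); heap: [0-13 ALLOC][14-18 ALLOC][19-30 FREE][31-41 ALLOC][42-44 FREE]
free(e): e = 31 -> block [31-41 ALLOC]; mark free, coalesce with adjacent free neighbors -> [0-13 ALLOC][14-18 ALLOC][19-44 FREE]

Answer: [0-13 ALLOC][14-18 ALLOC][19-44 FREE]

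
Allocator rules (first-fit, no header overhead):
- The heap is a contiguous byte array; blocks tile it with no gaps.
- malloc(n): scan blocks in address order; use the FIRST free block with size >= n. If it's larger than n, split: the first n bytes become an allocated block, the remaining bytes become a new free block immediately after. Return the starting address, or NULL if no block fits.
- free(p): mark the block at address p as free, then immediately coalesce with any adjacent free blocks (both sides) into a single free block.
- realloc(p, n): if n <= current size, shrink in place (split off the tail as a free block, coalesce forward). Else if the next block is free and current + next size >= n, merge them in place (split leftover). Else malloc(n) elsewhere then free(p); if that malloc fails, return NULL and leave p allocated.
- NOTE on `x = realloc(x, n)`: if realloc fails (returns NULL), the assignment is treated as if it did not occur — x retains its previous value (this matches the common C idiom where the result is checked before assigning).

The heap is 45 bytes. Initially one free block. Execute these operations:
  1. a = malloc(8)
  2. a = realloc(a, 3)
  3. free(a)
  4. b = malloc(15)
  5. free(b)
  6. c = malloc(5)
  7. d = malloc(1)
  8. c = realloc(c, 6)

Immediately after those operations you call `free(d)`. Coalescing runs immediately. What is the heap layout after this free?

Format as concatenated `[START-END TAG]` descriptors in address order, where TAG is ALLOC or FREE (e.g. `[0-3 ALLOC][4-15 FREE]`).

Answer: [0-5 FREE][6-11 ALLOC][12-44 FREE]

Derivation:
Op 1: a = malloc(8) -> a = 0; heap: [0-7 ALLOC][8-44 FREE]
Op 2: a = realloc(a, 3) -> a = 0; heap: [0-2 ALLOC][3-44 FREE]
Op 3: free(a) -> (freed a); heap: [0-44 FREE]
Op 4: b = malloc(15) -> b = 0; heap: [0-14 ALLOC][15-44 FREE]
Op 5: free(b) -> (freed b); heap: [0-44 FREE]
Op 6: c = malloc(5) -> c = 0; heap: [0-4 ALLOC][5-44 FREE]
Op 7: d = malloc(1) -> d = 5; heap: [0-4 ALLOC][5-5 ALLOC][6-44 FREE]
Op 8: c = realloc(c, 6) -> c = 6; heap: [0-4 FREE][5-5 ALLOC][6-11 ALLOC][12-44 FREE]
free(d): d = 5 -> block [5-5 ALLOC]; mark free, coalesce with adjacent free neighbors -> [0-5 FREE][6-11 ALLOC][12-44 FREE]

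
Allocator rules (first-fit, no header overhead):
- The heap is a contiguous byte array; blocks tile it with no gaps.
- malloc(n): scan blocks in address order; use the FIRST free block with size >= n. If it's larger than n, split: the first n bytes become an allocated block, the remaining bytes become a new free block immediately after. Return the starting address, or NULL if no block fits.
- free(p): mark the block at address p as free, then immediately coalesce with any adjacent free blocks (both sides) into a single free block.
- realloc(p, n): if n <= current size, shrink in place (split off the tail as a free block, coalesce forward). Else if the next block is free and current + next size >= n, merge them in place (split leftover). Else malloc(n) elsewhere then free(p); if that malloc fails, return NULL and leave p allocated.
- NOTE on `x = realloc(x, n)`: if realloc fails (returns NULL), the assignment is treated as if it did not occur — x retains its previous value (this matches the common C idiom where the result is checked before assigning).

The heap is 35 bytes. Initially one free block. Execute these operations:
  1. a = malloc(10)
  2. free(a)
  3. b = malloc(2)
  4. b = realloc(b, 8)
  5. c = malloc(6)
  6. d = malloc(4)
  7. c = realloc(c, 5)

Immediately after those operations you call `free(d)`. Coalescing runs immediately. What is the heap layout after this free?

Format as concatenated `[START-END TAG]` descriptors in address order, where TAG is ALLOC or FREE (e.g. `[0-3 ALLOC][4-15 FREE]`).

Answer: [0-7 ALLOC][8-12 ALLOC][13-34 FREE]

Derivation:
Op 1: a = malloc(10) -> a = 0; heap: [0-9 ALLOC][10-34 FREE]
Op 2: free(a) -> (freed a); heap: [0-34 FREE]
Op 3: b = malloc(2) -> b = 0; heap: [0-1 ALLOC][2-34 FREE]
Op 4: b = realloc(b, 8) -> b = 0; heap: [0-7 ALLOC][8-34 FREE]
Op 5: c = malloc(6) -> c = 8; heap: [0-7 ALLOC][8-13 ALLOC][14-34 FREE]
Op 6: d = malloc(4) -> d = 14; heap: [0-7 ALLOC][8-13 ALLOC][14-17 ALLOC][18-34 FREE]
Op 7: c = realloc(c, 5) -> c = 8; heap: [0-7 ALLOC][8-12 ALLOC][13-13 FREE][14-17 ALLOC][18-34 FREE]
free(d): d = 14 -> block [14-17 ALLOC]; mark free, coalesce with adjacent free neighbors -> [0-7 ALLOC][8-12 ALLOC][13-34 FREE]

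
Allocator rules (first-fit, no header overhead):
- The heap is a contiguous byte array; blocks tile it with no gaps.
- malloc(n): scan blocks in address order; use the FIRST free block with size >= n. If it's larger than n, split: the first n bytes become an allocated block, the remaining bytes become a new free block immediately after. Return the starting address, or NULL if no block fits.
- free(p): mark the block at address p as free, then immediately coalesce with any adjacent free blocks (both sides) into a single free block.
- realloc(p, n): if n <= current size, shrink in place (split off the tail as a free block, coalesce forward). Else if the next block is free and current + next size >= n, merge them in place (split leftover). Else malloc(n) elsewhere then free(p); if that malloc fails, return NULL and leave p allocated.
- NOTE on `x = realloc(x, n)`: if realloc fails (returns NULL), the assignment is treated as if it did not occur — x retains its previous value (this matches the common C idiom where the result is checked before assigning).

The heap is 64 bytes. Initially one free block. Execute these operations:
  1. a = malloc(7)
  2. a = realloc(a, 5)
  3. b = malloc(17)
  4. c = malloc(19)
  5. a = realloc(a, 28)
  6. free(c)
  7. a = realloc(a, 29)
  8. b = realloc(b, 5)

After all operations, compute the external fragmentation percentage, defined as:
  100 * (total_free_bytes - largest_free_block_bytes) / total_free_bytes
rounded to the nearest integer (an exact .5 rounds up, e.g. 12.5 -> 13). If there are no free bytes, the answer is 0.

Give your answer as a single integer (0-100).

Answer: 57

Derivation:
Op 1: a = malloc(7) -> a = 0; heap: [0-6 ALLOC][7-63 FREE]
Op 2: a = realloc(a, 5) -> a = 0; heap: [0-4 ALLOC][5-63 FREE]
Op 3: b = malloc(17) -> b = 5; heap: [0-4 ALLOC][5-21 ALLOC][22-63 FREE]
Op 4: c = malloc(19) -> c = 22; heap: [0-4 ALLOC][5-21 ALLOC][22-40 ALLOC][41-63 FREE]
Op 5: a = realloc(a, 28) -> NULL (a unchanged); heap: [0-4 ALLOC][5-21 ALLOC][22-40 ALLOC][41-63 FREE]
Op 6: free(c) -> (freed c); heap: [0-4 ALLOC][5-21 ALLOC][22-63 FREE]
Op 7: a = realloc(a, 29) -> a = 22; heap: [0-4 FREE][5-21 ALLOC][22-50 ALLOC][51-63 FREE]
Op 8: b = realloc(b, 5) -> b = 5; heap: [0-4 FREE][5-9 ALLOC][10-21 FREE][22-50 ALLOC][51-63 FREE]
Free blocks: [5 12 13] total_free=30 largest=13 -> 100*(30-13)/30 = 1700/30 ≈ 56.667 -> rounds to 57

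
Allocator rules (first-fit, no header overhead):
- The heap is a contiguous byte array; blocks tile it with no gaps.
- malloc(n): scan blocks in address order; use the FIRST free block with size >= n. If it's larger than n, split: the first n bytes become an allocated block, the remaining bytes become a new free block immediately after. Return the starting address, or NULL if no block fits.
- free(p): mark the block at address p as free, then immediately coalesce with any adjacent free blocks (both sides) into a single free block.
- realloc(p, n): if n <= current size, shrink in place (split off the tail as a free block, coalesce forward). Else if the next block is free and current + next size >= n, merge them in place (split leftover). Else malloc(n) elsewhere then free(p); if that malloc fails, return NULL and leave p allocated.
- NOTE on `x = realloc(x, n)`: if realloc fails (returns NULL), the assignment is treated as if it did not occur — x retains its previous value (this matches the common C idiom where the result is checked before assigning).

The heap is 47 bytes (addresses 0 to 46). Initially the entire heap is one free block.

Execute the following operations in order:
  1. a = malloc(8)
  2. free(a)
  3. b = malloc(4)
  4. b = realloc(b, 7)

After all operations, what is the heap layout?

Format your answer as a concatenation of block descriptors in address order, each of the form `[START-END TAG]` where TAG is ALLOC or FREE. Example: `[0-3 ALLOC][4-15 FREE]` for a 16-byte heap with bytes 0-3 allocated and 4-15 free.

Op 1: a = malloc(8) -> a = 0; heap: [0-7 ALLOC][8-46 FREE]
Op 2: free(a) -> (freed a); heap: [0-46 FREE]
Op 3: b = malloc(4) -> b = 0; heap: [0-3 ALLOC][4-46 FREE]
Op 4: b = realloc(b, 7) -> b = 0; heap: [0-6 ALLOC][7-46 FREE]

Answer: [0-6 ALLOC][7-46 FREE]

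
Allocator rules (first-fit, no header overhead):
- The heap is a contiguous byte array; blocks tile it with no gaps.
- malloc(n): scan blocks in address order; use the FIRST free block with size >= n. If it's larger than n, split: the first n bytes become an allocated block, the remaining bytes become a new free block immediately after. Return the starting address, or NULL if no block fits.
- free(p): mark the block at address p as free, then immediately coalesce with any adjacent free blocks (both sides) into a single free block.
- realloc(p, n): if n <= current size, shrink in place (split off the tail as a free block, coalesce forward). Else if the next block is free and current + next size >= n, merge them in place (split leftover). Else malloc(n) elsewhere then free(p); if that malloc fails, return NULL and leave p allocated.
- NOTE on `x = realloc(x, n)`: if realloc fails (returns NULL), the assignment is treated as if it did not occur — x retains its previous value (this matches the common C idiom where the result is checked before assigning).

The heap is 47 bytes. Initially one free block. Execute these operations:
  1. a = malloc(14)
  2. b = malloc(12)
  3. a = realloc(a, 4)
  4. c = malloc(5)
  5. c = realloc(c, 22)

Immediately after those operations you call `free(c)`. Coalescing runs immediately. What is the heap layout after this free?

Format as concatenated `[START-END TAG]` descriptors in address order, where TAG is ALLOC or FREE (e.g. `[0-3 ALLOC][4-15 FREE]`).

Op 1: a = malloc(14) -> a = 0; heap: [0-13 ALLOC][14-46 FREE]
Op 2: b = malloc(12) -> b = 14; heap: [0-13 ALLOC][14-25 ALLOC][26-46 FREE]
Op 3: a = realloc(a, 4) -> a = 0; heap: [0-3 ALLOC][4-13 FREE][14-25 ALLOC][26-46 FREE]
Op 4: c = malloc(5) -> c = 4; heap: [0-3 ALLOC][4-8 ALLOC][9-13 FREE][14-25 ALLOC][26-46 FREE]
Op 5: c = realloc(c, 22) -> NULL (c unchanged); heap: [0-3 ALLOC][4-8 ALLOC][9-13 FREE][14-25 ALLOC][26-46 FREE]
free(c): c = 4 -> block [4-8 ALLOC]; mark free, coalesce with adjacent free neighbors -> [0-3 ALLOC][4-13 FREE][14-25 ALLOC][26-46 FREE]

Answer: [0-3 ALLOC][4-13 FREE][14-25 ALLOC][26-46 FREE]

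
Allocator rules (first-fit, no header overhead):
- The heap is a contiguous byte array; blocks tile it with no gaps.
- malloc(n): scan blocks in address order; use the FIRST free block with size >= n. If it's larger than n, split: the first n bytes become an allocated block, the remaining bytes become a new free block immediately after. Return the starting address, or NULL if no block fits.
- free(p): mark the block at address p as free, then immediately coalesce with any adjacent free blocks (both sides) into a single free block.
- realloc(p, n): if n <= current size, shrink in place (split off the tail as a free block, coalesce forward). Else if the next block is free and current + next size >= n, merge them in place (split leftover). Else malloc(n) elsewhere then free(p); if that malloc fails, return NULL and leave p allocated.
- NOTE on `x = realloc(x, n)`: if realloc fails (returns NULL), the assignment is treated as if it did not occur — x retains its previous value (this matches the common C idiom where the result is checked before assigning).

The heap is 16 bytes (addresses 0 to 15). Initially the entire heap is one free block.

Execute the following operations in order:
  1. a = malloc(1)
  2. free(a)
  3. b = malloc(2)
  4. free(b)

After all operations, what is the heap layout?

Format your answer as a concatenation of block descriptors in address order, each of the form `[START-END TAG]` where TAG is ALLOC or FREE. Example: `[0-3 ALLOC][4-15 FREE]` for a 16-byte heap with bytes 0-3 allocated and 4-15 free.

Answer: [0-15 FREE]

Derivation:
Op 1: a = malloc(1) -> a = 0; heap: [0-0 ALLOC][1-15 FREE]
Op 2: free(a) -> (freed a); heap: [0-15 FREE]
Op 3: b = malloc(2) -> b = 0; heap: [0-1 ALLOC][2-15 FREE]
Op 4: free(b) -> (freed b); heap: [0-15 FREE]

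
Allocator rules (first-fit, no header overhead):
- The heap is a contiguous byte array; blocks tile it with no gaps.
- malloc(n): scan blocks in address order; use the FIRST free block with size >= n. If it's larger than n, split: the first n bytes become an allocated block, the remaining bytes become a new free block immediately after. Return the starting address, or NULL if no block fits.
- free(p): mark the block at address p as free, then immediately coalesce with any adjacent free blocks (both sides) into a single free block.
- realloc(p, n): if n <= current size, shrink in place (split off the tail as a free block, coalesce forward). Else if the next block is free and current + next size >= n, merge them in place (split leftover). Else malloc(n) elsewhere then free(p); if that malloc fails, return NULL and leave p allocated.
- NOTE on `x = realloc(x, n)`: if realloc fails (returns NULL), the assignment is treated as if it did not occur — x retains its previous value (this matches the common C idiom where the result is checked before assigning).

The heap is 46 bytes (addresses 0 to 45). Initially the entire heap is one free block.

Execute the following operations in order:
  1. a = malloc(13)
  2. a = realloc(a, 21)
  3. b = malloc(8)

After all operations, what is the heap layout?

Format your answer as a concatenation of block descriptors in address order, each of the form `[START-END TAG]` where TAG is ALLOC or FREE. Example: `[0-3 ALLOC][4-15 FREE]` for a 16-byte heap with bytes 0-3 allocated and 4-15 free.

Answer: [0-20 ALLOC][21-28 ALLOC][29-45 FREE]

Derivation:
Op 1: a = malloc(13) -> a = 0; heap: [0-12 ALLOC][13-45 FREE]
Op 2: a = realloc(a, 21) -> a = 0; heap: [0-20 ALLOC][21-45 FREE]
Op 3: b = malloc(8) -> b = 21; heap: [0-20 ALLOC][21-28 ALLOC][29-45 FREE]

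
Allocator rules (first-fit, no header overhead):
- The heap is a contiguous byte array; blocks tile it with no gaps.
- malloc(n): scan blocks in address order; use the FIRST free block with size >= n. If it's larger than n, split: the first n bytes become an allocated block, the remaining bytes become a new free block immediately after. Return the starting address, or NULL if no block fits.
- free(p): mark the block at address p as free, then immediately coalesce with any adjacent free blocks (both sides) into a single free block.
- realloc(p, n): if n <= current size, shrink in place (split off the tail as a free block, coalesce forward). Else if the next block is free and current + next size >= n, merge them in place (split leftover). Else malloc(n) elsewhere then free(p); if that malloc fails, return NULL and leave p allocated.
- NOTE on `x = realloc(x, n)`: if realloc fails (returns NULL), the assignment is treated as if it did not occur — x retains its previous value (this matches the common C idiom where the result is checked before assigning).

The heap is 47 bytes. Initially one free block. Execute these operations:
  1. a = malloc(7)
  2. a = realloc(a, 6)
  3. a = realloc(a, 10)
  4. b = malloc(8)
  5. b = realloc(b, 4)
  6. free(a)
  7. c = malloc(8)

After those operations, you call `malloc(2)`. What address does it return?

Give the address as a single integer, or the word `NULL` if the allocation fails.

Op 1: a = malloc(7) -> a = 0; heap: [0-6 ALLOC][7-46 FREE]
Op 2: a = realloc(a, 6) -> a = 0; heap: [0-5 ALLOC][6-46 FREE]
Op 3: a = realloc(a, 10) -> a = 0; heap: [0-9 ALLOC][10-46 FREE]
Op 4: b = malloc(8) -> b = 10; heap: [0-9 ALLOC][10-17 ALLOC][18-46 FREE]
Op 5: b = realloc(b, 4) -> b = 10; heap: [0-9 ALLOC][10-13 ALLOC][14-46 FREE]
Op 6: free(a) -> (freed a); heap: [0-9 FREE][10-13 ALLOC][14-46 FREE]
Op 7: c = malloc(8) -> c = 0; heap: [0-7 ALLOC][8-9 FREE][10-13 ALLOC][14-46 FREE]
malloc(2): first-fit scan over [0-7 ALLOC][8-9 FREE][10-13 ALLOC][14-46 FREE] -> 8

Answer: 8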